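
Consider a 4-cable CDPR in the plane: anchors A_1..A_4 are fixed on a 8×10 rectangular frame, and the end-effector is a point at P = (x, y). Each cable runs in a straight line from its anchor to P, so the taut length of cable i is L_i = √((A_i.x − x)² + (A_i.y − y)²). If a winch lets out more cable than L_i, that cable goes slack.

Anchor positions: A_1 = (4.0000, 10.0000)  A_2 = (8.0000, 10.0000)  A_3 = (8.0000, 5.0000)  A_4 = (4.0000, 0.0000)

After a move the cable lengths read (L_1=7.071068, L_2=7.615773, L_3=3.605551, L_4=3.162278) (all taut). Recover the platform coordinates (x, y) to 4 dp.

each cable: (A_i−P)·(A_i−P) = L_i²; let c_i = ‖A_i‖²−L_i²
c_1 = 16.0000+100.0000−50.0000 = 66.0000
row 1: -8.0000x + 0.0000y = -40.0000  (c_2=106.0000)
row 2: -8.0000x + 10.0000y = -10.0000  (c_3=76.0000)
row 3: 0.0000x + 20.0000y = 60.0000  (c_4=6.0000)
Cramer on rows 1–2 → x = 5.0000, y = 3.0000
check cable 4: ‖A_4−P‖² = 10.0000 ≈ L_4² = 10.0000 ✓

(5.0000, 3.0000)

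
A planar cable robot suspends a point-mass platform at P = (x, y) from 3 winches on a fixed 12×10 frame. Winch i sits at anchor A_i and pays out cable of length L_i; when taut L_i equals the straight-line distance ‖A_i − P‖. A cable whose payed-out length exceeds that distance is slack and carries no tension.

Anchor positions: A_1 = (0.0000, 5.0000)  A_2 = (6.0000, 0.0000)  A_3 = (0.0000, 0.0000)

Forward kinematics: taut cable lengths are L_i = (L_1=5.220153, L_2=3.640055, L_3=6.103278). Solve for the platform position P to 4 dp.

circle eqns → linear via eq_j − eq_1; set c_j = A_j·A_j − L_j²
c_1 = 0.0000+25.0000−27.2500 = -2.2500
-12.0000·x + 10.0000·y = c_1−c_2 = -25.0000
0.0000·x + 10.0000·y = c_1−c_3 = 35.0000
solve first two rows → x=5.0000, y=3.5000

(5.0000, 3.5000)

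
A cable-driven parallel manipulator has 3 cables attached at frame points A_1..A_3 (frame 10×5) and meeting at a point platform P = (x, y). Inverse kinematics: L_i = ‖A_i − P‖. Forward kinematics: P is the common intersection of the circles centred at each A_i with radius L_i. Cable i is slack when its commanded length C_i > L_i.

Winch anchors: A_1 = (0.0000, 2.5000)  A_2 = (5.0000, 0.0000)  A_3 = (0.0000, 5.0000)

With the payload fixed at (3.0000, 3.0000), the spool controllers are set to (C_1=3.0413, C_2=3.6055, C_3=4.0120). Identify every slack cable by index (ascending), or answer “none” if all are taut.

cable 1: L_1 = ‖A_1−P‖ = 3.0414;  C_1 = 3.0413 → taut
cable 2: L_2 = ‖A_2−P‖ = 3.6056;  C_2 = 3.6055 → taut
cable 3: L_3 = ‖A_3−P‖ = 3.6056;  C_3 = 4.0120 → slack

3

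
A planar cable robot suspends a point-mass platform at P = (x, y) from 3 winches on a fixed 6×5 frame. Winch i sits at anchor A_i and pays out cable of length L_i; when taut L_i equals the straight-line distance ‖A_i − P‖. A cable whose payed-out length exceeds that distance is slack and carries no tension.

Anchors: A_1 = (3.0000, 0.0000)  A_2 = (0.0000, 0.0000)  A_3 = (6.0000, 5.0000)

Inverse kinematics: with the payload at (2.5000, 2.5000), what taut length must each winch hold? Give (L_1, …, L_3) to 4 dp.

L_1: Δ = A_1−P = (0.5000, -2.5000) → ‖Δ‖ = √6.5000 = 2.5495
L_2: Δ = A_2−P = (-2.5000, -2.5000) → ‖Δ‖ = √12.5000 = 3.5355
L_3: Δ = A_3−P = (3.5000, 2.5000) → ‖Δ‖ = √18.5000 = 4.3012

(2.5495, 3.5355, 4.3012)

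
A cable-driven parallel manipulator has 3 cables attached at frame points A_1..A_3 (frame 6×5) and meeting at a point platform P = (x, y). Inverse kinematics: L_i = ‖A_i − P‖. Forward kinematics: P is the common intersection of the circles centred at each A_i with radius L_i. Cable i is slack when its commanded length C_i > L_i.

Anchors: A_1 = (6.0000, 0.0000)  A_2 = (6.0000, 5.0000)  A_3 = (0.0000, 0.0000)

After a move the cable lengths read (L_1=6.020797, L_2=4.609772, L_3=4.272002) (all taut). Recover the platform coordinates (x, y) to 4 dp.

(1.5000, 4.0000)

expand ‖A_i−P‖²=L_i² and subtract eq 1 (q_i ≔ ‖A_i‖²−L_i²)
q_1 = 36.0000+0.0000−36.2500 = -0.2500
eq1−eq2 → [0.0000  -10.0000]·P = -40.0000
eq1−eq3 → [12.0000  0.0000]·P = 18.0000
2×2 solve → P = (1.5000, 4.0000)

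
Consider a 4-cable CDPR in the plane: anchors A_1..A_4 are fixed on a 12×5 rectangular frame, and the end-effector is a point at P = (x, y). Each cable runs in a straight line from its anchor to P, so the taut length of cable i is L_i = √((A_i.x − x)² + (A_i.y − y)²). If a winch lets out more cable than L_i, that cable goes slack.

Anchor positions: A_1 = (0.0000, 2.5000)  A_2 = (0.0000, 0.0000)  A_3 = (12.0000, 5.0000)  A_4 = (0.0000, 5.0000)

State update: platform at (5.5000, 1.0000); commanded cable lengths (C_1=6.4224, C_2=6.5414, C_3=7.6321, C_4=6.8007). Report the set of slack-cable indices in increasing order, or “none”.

1, 2

i=1: geometric 5.7009 vs commanded 6.4224 ⇒ slack
i=2: geometric 5.5902 vs commanded 6.5414 ⇒ slack
i=3: geometric 7.6322 vs commanded 7.6321 ⇒ taut
i=4: geometric 6.8007 vs commanded 6.8007 ⇒ taut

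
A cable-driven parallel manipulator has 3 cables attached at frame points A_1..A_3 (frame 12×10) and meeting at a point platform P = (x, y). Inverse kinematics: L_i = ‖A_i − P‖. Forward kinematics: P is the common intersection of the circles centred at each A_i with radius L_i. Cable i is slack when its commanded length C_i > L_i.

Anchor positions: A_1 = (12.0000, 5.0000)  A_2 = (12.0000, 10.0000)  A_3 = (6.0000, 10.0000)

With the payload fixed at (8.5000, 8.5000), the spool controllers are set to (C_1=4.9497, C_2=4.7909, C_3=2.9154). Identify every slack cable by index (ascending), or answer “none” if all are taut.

2

cable 1: √((3.5000)²+(-3.5000)²)=4.9497, C_1=4.9497: taut
cable 2: √((3.5000)²+(1.5000)²)=3.8079, C_2=4.7909: slack
cable 3: √((-2.5000)²+(1.5000)²)=2.9155, C_3=2.9154: taut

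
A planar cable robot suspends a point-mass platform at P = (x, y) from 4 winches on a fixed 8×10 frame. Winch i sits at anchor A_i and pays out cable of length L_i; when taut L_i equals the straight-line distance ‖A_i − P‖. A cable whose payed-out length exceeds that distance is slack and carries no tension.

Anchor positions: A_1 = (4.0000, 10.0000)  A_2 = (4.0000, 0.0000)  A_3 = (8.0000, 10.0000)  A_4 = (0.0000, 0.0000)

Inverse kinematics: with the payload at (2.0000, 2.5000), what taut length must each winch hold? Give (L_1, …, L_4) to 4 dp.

(7.7621, 3.2016, 9.6047, 3.2016)

cable 1: Δx=2.0000, Δy=7.5000; L_1 = √(Δx²+Δy²) = 7.7621
cable 2: Δx=2.0000, Δy=-2.5000; L_2 = √(Δx²+Δy²) = 3.2016
cable 3: Δx=6.0000, Δy=7.5000; L_3 = √(Δx²+Δy²) = 9.6047
cable 4: Δx=-2.0000, Δy=-2.5000; L_4 = √(Δx²+Δy²) = 3.2016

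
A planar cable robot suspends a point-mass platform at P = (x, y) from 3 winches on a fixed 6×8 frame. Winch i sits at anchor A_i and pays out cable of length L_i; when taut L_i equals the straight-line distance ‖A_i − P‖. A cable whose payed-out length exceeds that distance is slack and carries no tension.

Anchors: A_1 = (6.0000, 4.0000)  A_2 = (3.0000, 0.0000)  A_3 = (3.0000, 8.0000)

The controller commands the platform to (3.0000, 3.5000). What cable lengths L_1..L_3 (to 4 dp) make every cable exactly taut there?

(3.0414, 3.5000, 4.5000)

L_1 = √((6.0000−3.0000)² + (4.0000−3.5000)²) = 3.0414
L_2 = √((3.0000−3.0000)² + (0.0000−3.5000)²) = 3.5000
L_3 = √((3.0000−3.0000)² + (8.0000−3.5000)²) = 4.5000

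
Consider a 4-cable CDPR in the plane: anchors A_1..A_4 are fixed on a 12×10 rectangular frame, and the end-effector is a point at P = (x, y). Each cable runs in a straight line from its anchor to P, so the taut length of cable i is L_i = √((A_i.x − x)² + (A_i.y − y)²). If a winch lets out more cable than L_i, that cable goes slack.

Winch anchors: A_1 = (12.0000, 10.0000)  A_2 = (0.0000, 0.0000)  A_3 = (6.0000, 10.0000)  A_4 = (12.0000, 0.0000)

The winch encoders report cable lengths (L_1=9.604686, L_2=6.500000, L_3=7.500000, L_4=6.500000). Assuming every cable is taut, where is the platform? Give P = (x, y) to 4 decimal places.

expand ‖A_i−P‖²=L_i² and subtract eq 1 (k_i ≔ ‖A_i‖²−L_i²)
k_1 = 144.0000+100.0000−92.2500 = 151.7500
eq1−eq2 → [24.0000  20.0000]·P = 194.0000
eq1−eq3 → [12.0000  0.0000]·P = 72.0000
eq1−eq4 → [0.0000  20.0000]·P = 50.0000
2×2 solve → P = (6.0000, 2.5000)
check cable 4: ‖A_4−P‖² = 42.2500 ≈ L_4² = 42.2500 ✓

(6.0000, 2.5000)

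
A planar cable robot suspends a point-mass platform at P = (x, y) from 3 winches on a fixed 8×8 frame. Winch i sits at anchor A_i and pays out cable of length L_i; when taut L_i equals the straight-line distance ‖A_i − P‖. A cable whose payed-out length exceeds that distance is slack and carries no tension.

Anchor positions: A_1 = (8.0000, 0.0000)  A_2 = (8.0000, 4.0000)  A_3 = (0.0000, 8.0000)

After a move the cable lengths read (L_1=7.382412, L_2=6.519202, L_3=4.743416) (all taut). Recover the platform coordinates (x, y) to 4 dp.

(1.5000, 3.5000)

expand ‖A_i−P‖²=L_i² and subtract eq 1 (k_i ≔ ‖A_i‖²−L_i²)
k_1 = 64.0000+0.0000−54.5000 = 9.5000
eq1−eq2 → [0.0000  -8.0000]·P = -28.0000
eq1−eq3 → [16.0000  -16.0000]·P = -32.0000
2×2 solve → P = (1.5000, 3.5000)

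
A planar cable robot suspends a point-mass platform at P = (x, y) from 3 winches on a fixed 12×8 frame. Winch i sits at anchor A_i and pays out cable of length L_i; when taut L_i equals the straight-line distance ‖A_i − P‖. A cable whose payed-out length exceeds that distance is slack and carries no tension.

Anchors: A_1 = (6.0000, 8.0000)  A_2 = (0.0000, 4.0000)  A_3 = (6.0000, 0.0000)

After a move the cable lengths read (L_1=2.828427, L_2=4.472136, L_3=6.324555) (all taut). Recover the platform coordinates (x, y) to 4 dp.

circle eqns → linear via eq_j − eq_1; set k_j = A_j·A_j − L_j²
k_1 = 36.0000+64.0000−8.0000 = 92.0000
12.0000·x + 8.0000·y = k_1−k_2 = 96.0000
0.0000·x + 16.0000·y = k_1−k_3 = 96.0000
solve first two rows → x=4.0000, y=6.0000

(4.0000, 6.0000)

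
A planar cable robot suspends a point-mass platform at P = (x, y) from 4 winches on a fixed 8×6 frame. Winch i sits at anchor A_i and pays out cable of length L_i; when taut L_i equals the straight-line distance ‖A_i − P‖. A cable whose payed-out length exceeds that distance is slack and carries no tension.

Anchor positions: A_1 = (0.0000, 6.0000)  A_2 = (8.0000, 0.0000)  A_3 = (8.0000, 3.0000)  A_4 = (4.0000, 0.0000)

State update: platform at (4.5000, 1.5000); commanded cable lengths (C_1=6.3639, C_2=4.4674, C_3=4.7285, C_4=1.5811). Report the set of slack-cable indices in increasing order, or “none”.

2, 3

cable 1: √((-4.5000)²+(4.5000)²)=6.3640, C_1=6.3639: taut
cable 2: √((3.5000)²+(-1.5000)²)=3.8079, C_2=4.4674: slack
cable 3: √((3.5000)²+(1.5000)²)=3.8079, C_3=4.7285: slack
cable 4: √((-0.5000)²+(-1.5000)²)=1.5811, C_4=1.5811: taut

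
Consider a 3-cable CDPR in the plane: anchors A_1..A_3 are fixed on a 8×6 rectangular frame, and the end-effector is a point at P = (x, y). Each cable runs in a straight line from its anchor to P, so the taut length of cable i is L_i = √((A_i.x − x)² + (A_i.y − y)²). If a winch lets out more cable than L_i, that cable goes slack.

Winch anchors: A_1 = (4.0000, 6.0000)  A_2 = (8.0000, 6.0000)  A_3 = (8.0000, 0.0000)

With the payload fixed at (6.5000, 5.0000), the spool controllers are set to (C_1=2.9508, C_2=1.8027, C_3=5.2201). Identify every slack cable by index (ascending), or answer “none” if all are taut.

1

i=1: geometric 2.6926 vs commanded 2.9508 ⇒ slack
i=2: geometric 1.8028 vs commanded 1.8027 ⇒ taut
i=3: geometric 5.2202 vs commanded 5.2201 ⇒ taut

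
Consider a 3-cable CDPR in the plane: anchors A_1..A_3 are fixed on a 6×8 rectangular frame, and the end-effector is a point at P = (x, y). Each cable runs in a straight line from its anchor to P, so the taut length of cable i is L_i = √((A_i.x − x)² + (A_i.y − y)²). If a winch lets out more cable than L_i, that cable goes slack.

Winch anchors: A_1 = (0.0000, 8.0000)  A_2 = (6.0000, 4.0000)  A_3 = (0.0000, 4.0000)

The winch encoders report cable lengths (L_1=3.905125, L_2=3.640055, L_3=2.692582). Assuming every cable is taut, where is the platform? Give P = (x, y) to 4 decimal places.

(2.5000, 5.0000)

expand ‖A_i−P‖²=L_i² and subtract eq 1 (q_i ≔ ‖A_i‖²−L_i²)
q_1 = 0.0000+64.0000−15.2500 = 48.7500
eq1−eq2 → [-12.0000  8.0000]·P = 10.0000
eq1−eq3 → [0.0000  8.0000]·P = 40.0000
2×2 solve → P = (2.5000, 5.0000)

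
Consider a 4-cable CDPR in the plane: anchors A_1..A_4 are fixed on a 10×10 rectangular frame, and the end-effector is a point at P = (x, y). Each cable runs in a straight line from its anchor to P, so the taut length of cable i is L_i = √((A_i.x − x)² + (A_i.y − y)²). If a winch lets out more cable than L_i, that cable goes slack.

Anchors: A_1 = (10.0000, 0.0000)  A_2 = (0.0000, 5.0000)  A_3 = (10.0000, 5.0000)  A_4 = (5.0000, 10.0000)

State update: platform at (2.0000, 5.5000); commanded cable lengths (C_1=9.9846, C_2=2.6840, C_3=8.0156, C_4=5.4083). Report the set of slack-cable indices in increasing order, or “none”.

i=1: geometric 9.7082 vs commanded 9.9846 ⇒ slack
i=2: geometric 2.0616 vs commanded 2.6840 ⇒ slack
i=3: geometric 8.0156 vs commanded 8.0156 ⇒ taut
i=4: geometric 5.4083 vs commanded 5.4083 ⇒ taut

1, 2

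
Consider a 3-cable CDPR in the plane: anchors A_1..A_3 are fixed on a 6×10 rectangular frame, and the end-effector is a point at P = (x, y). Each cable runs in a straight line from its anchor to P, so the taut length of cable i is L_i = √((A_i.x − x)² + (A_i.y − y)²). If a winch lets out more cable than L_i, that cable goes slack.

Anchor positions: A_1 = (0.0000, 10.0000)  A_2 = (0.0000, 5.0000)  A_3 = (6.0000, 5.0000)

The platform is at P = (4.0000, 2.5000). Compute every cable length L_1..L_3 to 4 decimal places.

(8.5000, 4.7170, 3.2016)

L_1 = √((0.0000−4.0000)² + (10.0000−2.5000)²) = 8.5000
L_2 = √((0.0000−4.0000)² + (5.0000−2.5000)²) = 4.7170
L_3 = √((6.0000−4.0000)² + (5.0000−2.5000)²) = 3.2016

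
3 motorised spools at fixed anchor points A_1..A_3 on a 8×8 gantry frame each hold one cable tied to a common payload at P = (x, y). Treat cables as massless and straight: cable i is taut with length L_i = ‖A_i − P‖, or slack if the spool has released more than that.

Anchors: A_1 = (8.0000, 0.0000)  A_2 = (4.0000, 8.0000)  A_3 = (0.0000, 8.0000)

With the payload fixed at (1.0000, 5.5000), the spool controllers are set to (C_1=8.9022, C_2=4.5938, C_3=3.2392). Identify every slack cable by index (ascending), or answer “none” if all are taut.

2, 3

cable 1: L_1 = ‖A_1−P‖ = 8.9022;  C_1 = 8.9022 → taut
cable 2: L_2 = ‖A_2−P‖ = 3.9051;  C_2 = 4.5938 → slack
cable 3: L_3 = ‖A_3−P‖ = 2.6926;  C_3 = 3.2392 → slack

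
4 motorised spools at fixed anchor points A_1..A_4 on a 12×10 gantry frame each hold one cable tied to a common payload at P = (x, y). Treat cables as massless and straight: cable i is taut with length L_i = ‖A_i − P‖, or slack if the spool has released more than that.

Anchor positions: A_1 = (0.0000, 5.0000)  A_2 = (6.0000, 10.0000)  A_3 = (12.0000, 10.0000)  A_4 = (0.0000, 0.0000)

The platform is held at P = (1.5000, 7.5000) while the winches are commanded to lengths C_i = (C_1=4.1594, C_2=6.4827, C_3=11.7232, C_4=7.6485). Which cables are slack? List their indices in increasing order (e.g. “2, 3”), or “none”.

1, 2, 3

cable 1: √((-1.5000)²+(-2.5000)²)=2.9155, C_1=4.1594: slack
cable 2: √((4.5000)²+(2.5000)²)=5.1478, C_2=6.4827: slack
cable 3: √((10.5000)²+(2.5000)²)=10.7935, C_3=11.7232: slack
cable 4: √((-1.5000)²+(-7.5000)²)=7.6485, C_4=7.6485: taut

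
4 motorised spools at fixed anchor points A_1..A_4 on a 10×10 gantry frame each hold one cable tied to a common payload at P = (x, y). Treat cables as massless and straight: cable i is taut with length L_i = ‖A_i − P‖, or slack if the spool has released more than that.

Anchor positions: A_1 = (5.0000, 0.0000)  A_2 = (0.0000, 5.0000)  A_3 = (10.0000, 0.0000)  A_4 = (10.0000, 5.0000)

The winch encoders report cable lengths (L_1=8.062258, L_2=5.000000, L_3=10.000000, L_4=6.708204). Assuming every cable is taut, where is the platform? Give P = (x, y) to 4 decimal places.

circle eqns → linear via eq_j − eq_1; set c_j = A_j·A_j − L_j²
c_1 = 25.0000+0.0000−65.0000 = -40.0000
10.0000·x − 10.0000·y = c_1−c_2 = -40.0000
-10.0000·x + 0.0000·y = c_1−c_3 = -40.0000
-10.0000·x − 10.0000·y = c_1−c_4 = -120.0000
solve first two rows → x=4.0000, y=8.0000
check cable 4: ‖A_4−P‖² = 45.0000 ≈ L_4² = 45.0000 ✓

(4.0000, 8.0000)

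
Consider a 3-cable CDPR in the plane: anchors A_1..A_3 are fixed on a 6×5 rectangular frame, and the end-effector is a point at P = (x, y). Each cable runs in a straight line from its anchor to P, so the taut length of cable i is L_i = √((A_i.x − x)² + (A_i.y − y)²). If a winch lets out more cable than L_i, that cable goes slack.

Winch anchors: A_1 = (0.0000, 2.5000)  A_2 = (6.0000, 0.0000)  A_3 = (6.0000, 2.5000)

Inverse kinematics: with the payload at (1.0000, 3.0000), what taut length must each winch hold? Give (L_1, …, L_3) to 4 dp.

cable 1: Δx=-1.0000, Δy=-0.5000; L_1 = √(Δx²+Δy²) = 1.1180
cable 2: Δx=5.0000, Δy=-3.0000; L_2 = √(Δx²+Δy²) = 5.8310
cable 3: Δx=5.0000, Δy=-0.5000; L_3 = √(Δx²+Δy²) = 5.0249

(1.1180, 5.8310, 5.0249)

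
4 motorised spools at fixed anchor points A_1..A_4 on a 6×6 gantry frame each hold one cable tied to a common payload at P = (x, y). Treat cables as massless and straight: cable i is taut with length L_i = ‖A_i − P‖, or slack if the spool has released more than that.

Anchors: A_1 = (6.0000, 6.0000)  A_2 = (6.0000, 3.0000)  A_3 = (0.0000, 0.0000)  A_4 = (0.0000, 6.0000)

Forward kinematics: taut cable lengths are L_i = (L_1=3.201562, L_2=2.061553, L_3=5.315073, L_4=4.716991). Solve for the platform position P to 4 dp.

(4.0000, 3.5000)

circle eqns → linear via eq_j − eq_1; set k_j = A_j·A_j − L_j²
k_1 = 36.0000+36.0000−10.2500 = 61.7500
0.0000·x + 6.0000·y = k_1−k_2 = 21.0000
12.0000·x + 12.0000·y = k_1−k_3 = 90.0000
12.0000·x + 0.0000·y = k_1−k_4 = 48.0000
solve first two rows → x=4.0000, y=3.5000
check cable 4: ‖A_4−P‖² = 22.2500 ≈ L_4² = 22.2500 ✓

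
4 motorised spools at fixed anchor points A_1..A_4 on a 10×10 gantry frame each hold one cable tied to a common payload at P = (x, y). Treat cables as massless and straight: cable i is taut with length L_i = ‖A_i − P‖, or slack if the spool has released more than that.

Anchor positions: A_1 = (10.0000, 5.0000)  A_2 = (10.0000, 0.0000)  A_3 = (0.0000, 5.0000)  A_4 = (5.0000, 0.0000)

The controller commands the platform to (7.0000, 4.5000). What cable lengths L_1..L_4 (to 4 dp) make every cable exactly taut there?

L_1 = √((10.0000−7.0000)² + (5.0000−4.5000)²) = 3.0414
L_2 = √((10.0000−7.0000)² + (0.0000−4.5000)²) = 5.4083
L_3 = √((0.0000−7.0000)² + (5.0000−4.5000)²) = 7.0178
L_4 = √((5.0000−7.0000)² + (0.0000−4.5000)²) = 4.9244

(3.0414, 5.4083, 7.0178, 4.9244)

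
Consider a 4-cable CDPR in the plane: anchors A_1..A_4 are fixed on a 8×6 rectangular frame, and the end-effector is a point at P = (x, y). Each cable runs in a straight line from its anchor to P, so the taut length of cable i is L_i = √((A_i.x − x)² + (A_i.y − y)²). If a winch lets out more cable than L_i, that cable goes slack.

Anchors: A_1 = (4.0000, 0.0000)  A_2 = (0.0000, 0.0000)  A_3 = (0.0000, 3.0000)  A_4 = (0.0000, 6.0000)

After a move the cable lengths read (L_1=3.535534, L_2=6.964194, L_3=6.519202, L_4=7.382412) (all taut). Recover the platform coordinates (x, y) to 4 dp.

expand ‖A_i−P‖²=L_i² and subtract eq 1 (q_i ≔ ‖A_i‖²−L_i²)
q_1 = 16.0000+0.0000−12.5000 = 3.5000
eq1−eq2 → [8.0000  0.0000]·P = 52.0000
eq1−eq3 → [8.0000  -6.0000]·P = 37.0000
eq1−eq4 → [8.0000  -12.0000]·P = 22.0000
2×2 solve → P = (6.5000, 2.5000)
check cable 4: ‖A_4−P‖² = 54.5000 ≈ L_4² = 54.5000 ✓

(6.5000, 2.5000)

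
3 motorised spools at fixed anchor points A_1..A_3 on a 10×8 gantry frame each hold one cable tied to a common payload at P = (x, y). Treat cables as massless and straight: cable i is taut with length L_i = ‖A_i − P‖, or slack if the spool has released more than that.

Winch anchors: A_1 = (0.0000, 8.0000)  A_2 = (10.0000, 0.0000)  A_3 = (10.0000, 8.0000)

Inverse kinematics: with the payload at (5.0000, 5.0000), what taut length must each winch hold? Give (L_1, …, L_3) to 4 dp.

(5.8310, 7.0711, 5.8310)

cable 1: Δx=-5.0000, Δy=3.0000; L_1 = √(Δx²+Δy²) = 5.8310
cable 2: Δx=5.0000, Δy=-5.0000; L_2 = √(Δx²+Δy²) = 7.0711
cable 3: Δx=5.0000, Δy=3.0000; L_3 = √(Δx²+Δy²) = 5.8310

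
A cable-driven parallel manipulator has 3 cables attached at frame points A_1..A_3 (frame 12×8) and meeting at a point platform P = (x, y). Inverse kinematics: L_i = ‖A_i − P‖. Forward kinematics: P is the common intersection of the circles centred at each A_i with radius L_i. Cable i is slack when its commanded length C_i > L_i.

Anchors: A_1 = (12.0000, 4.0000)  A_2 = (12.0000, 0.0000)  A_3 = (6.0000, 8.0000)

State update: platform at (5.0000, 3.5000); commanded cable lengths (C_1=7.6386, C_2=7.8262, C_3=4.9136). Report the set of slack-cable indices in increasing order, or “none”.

1, 3

i=1: geometric 7.0178 vs commanded 7.6386 ⇒ slack
i=2: geometric 7.8262 vs commanded 7.8262 ⇒ taut
i=3: geometric 4.6098 vs commanded 4.9136 ⇒ slack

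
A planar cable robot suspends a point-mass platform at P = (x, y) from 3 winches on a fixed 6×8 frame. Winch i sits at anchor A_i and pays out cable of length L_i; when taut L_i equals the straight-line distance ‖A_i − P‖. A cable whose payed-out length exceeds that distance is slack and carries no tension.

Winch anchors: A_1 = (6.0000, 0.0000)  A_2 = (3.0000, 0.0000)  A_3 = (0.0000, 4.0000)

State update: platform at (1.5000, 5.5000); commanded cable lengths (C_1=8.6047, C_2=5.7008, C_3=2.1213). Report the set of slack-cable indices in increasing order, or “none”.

1

i=1: geometric 7.1063 vs commanded 8.6047 ⇒ slack
i=2: geometric 5.7009 vs commanded 5.7008 ⇒ taut
i=3: geometric 2.1213 vs commanded 2.1213 ⇒ taut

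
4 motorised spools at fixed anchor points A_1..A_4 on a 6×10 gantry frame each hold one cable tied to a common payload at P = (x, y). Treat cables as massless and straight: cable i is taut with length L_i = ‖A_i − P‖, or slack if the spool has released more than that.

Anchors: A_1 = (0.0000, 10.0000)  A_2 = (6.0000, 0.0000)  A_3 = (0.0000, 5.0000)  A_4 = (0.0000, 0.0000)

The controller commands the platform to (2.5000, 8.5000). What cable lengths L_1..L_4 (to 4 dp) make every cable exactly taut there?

L_1: Δ = A_1−P = (-2.5000, 1.5000) → ‖Δ‖ = √8.5000 = 2.9155
L_2: Δ = A_2−P = (3.5000, -8.5000) → ‖Δ‖ = √84.5000 = 9.1924
L_3: Δ = A_3−P = (-2.5000, -3.5000) → ‖Δ‖ = √18.5000 = 4.3012
L_4: Δ = A_4−P = (-2.5000, -8.5000) → ‖Δ‖ = √78.5000 = 8.8600

(2.9155, 9.1924, 4.3012, 8.8600)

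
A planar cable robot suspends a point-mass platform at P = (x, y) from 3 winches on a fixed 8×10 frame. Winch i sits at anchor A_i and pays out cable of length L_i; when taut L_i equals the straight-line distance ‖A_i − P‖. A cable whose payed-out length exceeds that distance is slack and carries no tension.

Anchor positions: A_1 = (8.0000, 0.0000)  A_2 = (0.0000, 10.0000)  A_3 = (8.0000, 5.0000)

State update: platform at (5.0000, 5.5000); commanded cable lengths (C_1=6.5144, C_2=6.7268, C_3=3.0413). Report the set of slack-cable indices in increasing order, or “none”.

i=1: geometric 6.2650 vs commanded 6.5144 ⇒ slack
i=2: geometric 6.7268 vs commanded 6.7268 ⇒ taut
i=3: geometric 3.0414 vs commanded 3.0413 ⇒ taut

1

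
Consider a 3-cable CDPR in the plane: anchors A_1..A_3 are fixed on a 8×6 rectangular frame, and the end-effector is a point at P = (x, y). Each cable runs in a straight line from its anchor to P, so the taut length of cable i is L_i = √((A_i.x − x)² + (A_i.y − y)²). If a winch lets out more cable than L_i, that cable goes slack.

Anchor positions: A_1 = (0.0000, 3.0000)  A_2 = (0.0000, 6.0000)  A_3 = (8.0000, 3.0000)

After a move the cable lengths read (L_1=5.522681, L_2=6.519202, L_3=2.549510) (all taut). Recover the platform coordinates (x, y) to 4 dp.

(5.5000, 2.5000)

circle eqns → linear via eq_j − eq_1; set k_j = A_j·A_j − L_j²
k_1 = 0.0000+9.0000−30.5000 = -21.5000
0.0000·x − 6.0000·y = k_1−k_2 = -15.0000
-16.0000·x + 0.0000·y = k_1−k_3 = -88.0000
solve first two rows → x=5.5000, y=2.5000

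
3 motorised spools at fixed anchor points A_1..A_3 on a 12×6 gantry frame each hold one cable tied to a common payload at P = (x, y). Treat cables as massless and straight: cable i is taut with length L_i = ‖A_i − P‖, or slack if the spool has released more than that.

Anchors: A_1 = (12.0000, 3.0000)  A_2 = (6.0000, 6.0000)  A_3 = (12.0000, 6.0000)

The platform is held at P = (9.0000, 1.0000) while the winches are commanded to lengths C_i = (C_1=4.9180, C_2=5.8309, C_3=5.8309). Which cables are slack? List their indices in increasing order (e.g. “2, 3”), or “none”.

cable 1: L_1 = ‖A_1−P‖ = 3.6056;  C_1 = 4.9180 → slack
cable 2: L_2 = ‖A_2−P‖ = 5.8310;  C_2 = 5.8309 → taut
cable 3: L_3 = ‖A_3−P‖ = 5.8310;  C_3 = 5.8309 → taut

1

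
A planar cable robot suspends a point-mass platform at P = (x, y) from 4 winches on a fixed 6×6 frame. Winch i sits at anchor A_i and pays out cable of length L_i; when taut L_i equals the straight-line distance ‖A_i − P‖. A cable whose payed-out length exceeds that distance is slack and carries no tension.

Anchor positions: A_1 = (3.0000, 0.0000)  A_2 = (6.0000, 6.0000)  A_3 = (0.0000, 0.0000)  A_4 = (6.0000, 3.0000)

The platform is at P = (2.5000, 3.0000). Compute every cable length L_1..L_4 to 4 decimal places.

(3.0414, 4.6098, 3.9051, 3.5000)

L_1 = √((3.0000−2.5000)² + (0.0000−3.0000)²) = 3.0414
L_2 = √((6.0000−2.5000)² + (6.0000−3.0000)²) = 4.6098
L_3 = √((0.0000−2.5000)² + (0.0000−3.0000)²) = 3.9051
L_4 = √((6.0000−2.5000)² + (3.0000−3.0000)²) = 3.5000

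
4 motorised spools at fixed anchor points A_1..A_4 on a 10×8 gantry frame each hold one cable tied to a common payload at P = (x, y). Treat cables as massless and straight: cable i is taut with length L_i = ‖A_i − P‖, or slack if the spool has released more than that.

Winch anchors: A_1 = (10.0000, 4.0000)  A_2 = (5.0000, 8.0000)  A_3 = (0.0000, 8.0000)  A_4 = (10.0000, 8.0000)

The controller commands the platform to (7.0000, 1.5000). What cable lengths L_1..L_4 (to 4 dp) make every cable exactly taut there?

L_1: Δ = A_1−P = (3.0000, 2.5000) → ‖Δ‖ = √15.2500 = 3.9051
L_2: Δ = A_2−P = (-2.0000, 6.5000) → ‖Δ‖ = √46.2500 = 6.8007
L_3: Δ = A_3−P = (-7.0000, 6.5000) → ‖Δ‖ = √91.2500 = 9.5525
L_4: Δ = A_4−P = (3.0000, 6.5000) → ‖Δ‖ = √51.2500 = 7.1589

(3.9051, 6.8007, 9.5525, 7.1589)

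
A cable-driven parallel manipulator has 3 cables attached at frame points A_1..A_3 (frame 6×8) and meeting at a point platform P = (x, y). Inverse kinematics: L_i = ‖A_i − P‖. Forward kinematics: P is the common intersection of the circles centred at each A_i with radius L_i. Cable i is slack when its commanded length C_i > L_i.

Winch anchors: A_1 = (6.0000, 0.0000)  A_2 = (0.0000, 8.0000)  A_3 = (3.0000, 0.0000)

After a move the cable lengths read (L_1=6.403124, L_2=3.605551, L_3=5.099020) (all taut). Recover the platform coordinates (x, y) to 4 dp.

circle eqns → linear via eq_j − eq_1; set c_j = A_j·A_j − L_j²
c_1 = 36.0000+0.0000−41.0000 = -5.0000
12.0000·x − 16.0000·y = c_1−c_2 = -56.0000
6.0000·x + 0.0000·y = c_1−c_3 = 12.0000
solve first two rows → x=2.0000, y=5.0000

(2.0000, 5.0000)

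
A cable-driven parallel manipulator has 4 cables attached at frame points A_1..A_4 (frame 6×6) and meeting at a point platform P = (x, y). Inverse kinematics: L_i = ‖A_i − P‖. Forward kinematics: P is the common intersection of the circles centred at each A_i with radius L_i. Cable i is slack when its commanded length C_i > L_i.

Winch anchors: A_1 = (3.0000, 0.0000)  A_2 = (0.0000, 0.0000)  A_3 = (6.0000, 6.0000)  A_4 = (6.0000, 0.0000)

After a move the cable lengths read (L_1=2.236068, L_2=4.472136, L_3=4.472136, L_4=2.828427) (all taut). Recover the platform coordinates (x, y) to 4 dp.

(4.0000, 2.0000)

circle eqns → linear via eq_j − eq_1; set k_j = A_j·A_j − L_j²
k_1 = 9.0000+0.0000−5.0000 = 4.0000
6.0000·x + 0.0000·y = k_1−k_2 = 24.0000
-6.0000·x − 12.0000·y = k_1−k_3 = -48.0000
-6.0000·x + 0.0000·y = k_1−k_4 = -24.0000
solve first two rows → x=4.0000, y=2.0000
check cable 4: ‖A_4−P‖² = 8.0000 ≈ L_4² = 8.0000 ✓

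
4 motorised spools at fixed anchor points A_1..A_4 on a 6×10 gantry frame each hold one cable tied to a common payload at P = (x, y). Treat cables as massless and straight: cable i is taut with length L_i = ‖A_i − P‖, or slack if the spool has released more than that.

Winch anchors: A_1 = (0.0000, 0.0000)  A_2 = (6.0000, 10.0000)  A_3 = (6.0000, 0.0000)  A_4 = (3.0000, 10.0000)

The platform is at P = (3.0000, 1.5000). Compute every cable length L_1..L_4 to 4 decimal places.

cable 1: Δx=-3.0000, Δy=-1.5000; L_1 = √(Δx²+Δy²) = 3.3541
cable 2: Δx=3.0000, Δy=8.5000; L_2 = √(Δx²+Δy²) = 9.0139
cable 3: Δx=3.0000, Δy=-1.5000; L_3 = √(Δx²+Δy²) = 3.3541
cable 4: Δx=0.0000, Δy=8.5000; L_4 = √(Δx²+Δy²) = 8.5000

(3.3541, 9.0139, 3.3541, 8.5000)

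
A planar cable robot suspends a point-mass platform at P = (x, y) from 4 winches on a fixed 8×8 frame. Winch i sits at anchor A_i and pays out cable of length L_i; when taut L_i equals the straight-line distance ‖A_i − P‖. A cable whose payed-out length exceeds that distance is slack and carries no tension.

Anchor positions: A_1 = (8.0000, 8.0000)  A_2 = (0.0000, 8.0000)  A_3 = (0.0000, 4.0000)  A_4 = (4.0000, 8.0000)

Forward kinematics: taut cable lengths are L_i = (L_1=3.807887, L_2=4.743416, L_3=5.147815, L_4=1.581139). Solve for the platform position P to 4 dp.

(4.5000, 6.5000)

circle eqns → linear via eq_j − eq_1; set k_j = A_j·A_j − L_j²
k_1 = 64.0000+64.0000−14.5000 = 113.5000
16.0000·x + 0.0000·y = k_1−k_2 = 72.0000
16.0000·x + 8.0000·y = k_1−k_3 = 124.0000
8.0000·x + 0.0000·y = k_1−k_4 = 36.0000
solve first two rows → x=4.5000, y=6.5000
check cable 4: ‖A_4−P‖² = 2.5000 ≈ L_4² = 2.5000 ✓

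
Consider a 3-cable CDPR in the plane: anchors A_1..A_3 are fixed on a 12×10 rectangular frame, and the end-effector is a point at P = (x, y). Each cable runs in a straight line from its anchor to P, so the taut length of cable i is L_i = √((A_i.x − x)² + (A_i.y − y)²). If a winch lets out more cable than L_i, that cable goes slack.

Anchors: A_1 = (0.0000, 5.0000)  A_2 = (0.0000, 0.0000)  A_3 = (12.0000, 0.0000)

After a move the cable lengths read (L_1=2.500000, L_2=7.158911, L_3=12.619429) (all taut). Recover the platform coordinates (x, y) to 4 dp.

(1.5000, 7.0000)

each cable: (A_i−P)·(A_i−P) = L_i²; let c_i = ‖A_i‖²−L_i²
c_1 = 0.0000+25.0000−6.2500 = 18.7500
row 1: 0.0000x + 10.0000y = 70.0000  (c_2=-51.2500)
row 2: -24.0000x + 10.0000y = 34.0000  (c_3=-15.2500)
Cramer on rows 1–2 → x = 1.5000, y = 7.0000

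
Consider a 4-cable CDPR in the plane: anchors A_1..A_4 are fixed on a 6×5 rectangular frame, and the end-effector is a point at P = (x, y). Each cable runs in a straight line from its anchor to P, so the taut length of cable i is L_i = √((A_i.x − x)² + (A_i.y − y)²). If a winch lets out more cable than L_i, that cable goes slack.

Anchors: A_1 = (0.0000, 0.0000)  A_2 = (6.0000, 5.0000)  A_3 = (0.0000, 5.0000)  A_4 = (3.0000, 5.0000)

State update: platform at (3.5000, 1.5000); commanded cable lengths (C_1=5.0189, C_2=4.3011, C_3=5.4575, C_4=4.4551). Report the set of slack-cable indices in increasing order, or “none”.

cable 1: √((-3.5000)²+(-1.5000)²)=3.8079, C_1=5.0189: slack
cable 2: √((2.5000)²+(3.5000)²)=4.3012, C_2=4.3011: taut
cable 3: √((-3.5000)²+(3.5000)²)=4.9497, C_3=5.4575: slack
cable 4: √((-0.5000)²+(3.5000)²)=3.5355, C_4=4.4551: slack

1, 3, 4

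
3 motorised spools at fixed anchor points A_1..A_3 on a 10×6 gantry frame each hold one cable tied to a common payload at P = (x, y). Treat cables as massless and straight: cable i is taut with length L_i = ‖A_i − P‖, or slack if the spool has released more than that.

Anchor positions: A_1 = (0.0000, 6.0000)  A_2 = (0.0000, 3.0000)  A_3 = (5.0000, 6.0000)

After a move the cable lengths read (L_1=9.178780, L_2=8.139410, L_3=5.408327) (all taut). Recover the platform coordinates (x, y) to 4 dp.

expand ‖A_i−P‖²=L_i² and subtract eq 1 (k_i ≔ ‖A_i‖²−L_i²)
k_1 = 0.0000+36.0000−84.2500 = -48.2500
eq1−eq2 → [0.0000  6.0000]·P = 9.0000
eq1−eq3 → [-10.0000  0.0000]·P = -80.0000
2×2 solve → P = (8.0000, 1.5000)

(8.0000, 1.5000)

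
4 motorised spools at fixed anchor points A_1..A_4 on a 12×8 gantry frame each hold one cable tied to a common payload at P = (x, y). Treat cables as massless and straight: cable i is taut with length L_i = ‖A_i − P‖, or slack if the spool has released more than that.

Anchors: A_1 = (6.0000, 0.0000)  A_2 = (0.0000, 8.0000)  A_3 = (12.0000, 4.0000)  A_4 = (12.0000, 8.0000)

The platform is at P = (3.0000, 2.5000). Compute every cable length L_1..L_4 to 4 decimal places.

(3.9051, 6.2650, 9.1241, 10.5475)

cable 1: Δx=3.0000, Δy=-2.5000; L_1 = √(Δx²+Δy²) = 3.9051
cable 2: Δx=-3.0000, Δy=5.5000; L_2 = √(Δx²+Δy²) = 6.2650
cable 3: Δx=9.0000, Δy=1.5000; L_3 = √(Δx²+Δy²) = 9.1241
cable 4: Δx=9.0000, Δy=5.5000; L_4 = √(Δx²+Δy²) = 10.5475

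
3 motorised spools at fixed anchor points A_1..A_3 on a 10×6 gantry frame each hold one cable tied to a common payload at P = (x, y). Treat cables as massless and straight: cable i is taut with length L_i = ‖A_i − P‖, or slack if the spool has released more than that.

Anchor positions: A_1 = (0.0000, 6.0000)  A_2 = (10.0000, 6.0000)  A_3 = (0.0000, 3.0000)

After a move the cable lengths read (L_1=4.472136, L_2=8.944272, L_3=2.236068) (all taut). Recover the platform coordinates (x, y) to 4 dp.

(2.0000, 2.0000)

each cable: (A_i−P)·(A_i−P) = L_i²; let q_i = ‖A_i‖²−L_i²
q_1 = 0.0000+36.0000−20.0000 = 16.0000
row 1: -20.0000x + 0.0000y = -40.0000  (q_2=56.0000)
row 2: 0.0000x + 6.0000y = 12.0000  (q_3=4.0000)
Cramer on rows 1–2 → x = 2.0000, y = 2.0000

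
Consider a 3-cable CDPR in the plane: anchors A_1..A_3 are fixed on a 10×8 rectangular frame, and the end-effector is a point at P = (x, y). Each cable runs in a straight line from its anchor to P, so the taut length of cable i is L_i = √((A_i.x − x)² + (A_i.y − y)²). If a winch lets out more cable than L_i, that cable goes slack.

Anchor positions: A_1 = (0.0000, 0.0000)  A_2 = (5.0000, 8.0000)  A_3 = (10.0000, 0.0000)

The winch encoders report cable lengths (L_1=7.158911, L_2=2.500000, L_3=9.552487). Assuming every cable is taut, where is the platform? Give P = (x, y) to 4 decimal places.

(3.0000, 6.5000)

circle eqns → linear via eq_j − eq_1; set c_j = A_j·A_j − L_j²
c_1 = 0.0000+0.0000−51.2500 = -51.2500
-10.0000·x − 16.0000·y = c_1−c_2 = -134.0000
-20.0000·x + 0.0000·y = c_1−c_3 = -60.0000
solve first two rows → x=3.0000, y=6.5000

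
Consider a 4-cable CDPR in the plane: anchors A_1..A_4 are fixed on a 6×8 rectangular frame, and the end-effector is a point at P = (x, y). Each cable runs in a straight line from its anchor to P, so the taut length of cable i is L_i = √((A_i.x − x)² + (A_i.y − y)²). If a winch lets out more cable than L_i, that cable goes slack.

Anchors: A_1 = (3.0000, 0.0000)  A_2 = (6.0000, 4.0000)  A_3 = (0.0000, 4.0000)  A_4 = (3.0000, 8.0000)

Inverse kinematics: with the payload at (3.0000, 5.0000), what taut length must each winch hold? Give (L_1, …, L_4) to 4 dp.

(5.0000, 3.1623, 3.1623, 3.0000)

L_1: Δ = A_1−P = (0.0000, -5.0000) → ‖Δ‖ = √25.0000 = 5.0000
L_2: Δ = A_2−P = (3.0000, -1.0000) → ‖Δ‖ = √10.0000 = 3.1623
L_3: Δ = A_3−P = (-3.0000, -1.0000) → ‖Δ‖ = √10.0000 = 3.1623
L_4: Δ = A_4−P = (0.0000, 3.0000) → ‖Δ‖ = √9.0000 = 3.0000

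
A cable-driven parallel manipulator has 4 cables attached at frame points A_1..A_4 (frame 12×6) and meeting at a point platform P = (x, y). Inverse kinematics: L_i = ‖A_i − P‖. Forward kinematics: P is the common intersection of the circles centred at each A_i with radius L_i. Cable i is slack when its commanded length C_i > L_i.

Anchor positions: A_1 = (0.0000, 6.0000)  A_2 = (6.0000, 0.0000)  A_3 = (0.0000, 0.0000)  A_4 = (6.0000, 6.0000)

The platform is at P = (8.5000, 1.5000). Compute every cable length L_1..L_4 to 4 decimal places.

L_1: Δ = A_1−P = (-8.5000, 4.5000) → ‖Δ‖ = √92.5000 = 9.6177
L_2: Δ = A_2−P = (-2.5000, -1.5000) → ‖Δ‖ = √8.5000 = 2.9155
L_3: Δ = A_3−P = (-8.5000, -1.5000) → ‖Δ‖ = √74.5000 = 8.6313
L_4: Δ = A_4−P = (-2.5000, 4.5000) → ‖Δ‖ = √26.5000 = 5.1478

(9.6177, 2.9155, 8.6313, 5.1478)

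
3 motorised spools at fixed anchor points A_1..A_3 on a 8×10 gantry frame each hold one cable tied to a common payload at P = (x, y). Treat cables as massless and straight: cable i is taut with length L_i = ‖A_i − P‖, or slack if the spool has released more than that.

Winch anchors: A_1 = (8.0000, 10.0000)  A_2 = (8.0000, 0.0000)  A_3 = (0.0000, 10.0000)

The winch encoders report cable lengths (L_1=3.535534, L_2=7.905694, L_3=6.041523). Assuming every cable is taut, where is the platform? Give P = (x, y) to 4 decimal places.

(5.5000, 7.5000)

circle eqns → linear via eq_j − eq_1; set k_j = A_j·A_j − L_j²
k_1 = 64.0000+100.0000−12.5000 = 151.5000
0.0000·x + 20.0000·y = k_1−k_2 = 150.0000
16.0000·x + 0.0000·y = k_1−k_3 = 88.0000
solve first two rows → x=5.5000, y=7.5000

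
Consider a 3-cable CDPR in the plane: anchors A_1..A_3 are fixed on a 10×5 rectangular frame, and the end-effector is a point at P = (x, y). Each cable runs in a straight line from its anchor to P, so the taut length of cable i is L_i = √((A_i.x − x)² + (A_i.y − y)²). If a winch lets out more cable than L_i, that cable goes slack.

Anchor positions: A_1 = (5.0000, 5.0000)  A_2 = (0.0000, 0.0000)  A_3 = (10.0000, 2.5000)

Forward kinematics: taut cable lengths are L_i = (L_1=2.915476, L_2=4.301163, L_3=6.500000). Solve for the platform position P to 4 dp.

(3.5000, 2.5000)

each cable: (A_i−P)·(A_i−P) = L_i²; let k_i = ‖A_i‖²−L_i²
k_1 = 25.0000+25.0000−8.5000 = 41.5000
row 1: 10.0000x + 10.0000y = 60.0000  (k_2=-18.5000)
row 2: -10.0000x + 5.0000y = -22.5000  (k_3=64.0000)
Cramer on rows 1–2 → x = 3.5000, y = 2.5000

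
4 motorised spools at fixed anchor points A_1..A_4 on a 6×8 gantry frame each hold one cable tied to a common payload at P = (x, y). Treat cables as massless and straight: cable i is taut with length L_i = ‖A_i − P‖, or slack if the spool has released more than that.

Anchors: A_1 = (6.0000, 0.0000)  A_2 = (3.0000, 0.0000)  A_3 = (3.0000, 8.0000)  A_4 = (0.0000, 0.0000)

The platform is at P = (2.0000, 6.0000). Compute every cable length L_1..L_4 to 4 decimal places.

cable 1: Δx=4.0000, Δy=-6.0000; L_1 = √(Δx²+Δy²) = 7.2111
cable 2: Δx=1.0000, Δy=-6.0000; L_2 = √(Δx²+Δy²) = 6.0828
cable 3: Δx=1.0000, Δy=2.0000; L_3 = √(Δx²+Δy²) = 2.2361
cable 4: Δx=-2.0000, Δy=-6.0000; L_4 = √(Δx²+Δy²) = 6.3246

(7.2111, 6.0828, 2.2361, 6.3246)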